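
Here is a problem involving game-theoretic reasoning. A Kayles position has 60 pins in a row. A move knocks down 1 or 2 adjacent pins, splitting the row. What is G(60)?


Kayles: a move removes 1 or 2 adjacent pins from a contiguous row.
Removing pins from a row of k leaves two independent rows (a, b) with a + b = k - 1 (one pin) or a + b = k - 2 (two pins); an end removal gives a = 0.
By Sprague-Grundy, G(k) = mex{ G(a) XOR G(b) } over all these splits. G(0) = 0.
G(1): splits (0,0):0^0=0 -> mex({0}) = 1
G(2): splits (0,1):0^1=1 (0,0):0^0=0 -> mex({0, 1}) = 2
G(3): splits (0,2):0^2=2 (1,1):1^1=0 (0,1):0^1=1 -> mex({0, 1, 2}) = 3
G(4): splits (0,3):0^3=3 (1,2):1^2=3 (0,2):0^2=2 (1,1):1^1=0 -> mex({0, 2, 3}) = 1
G(5): splits (0,4):0^1=1 (1,3):1^3=2 (2,2):2^2=0 (0,3):0^3=3 (1,2):1^2=3 -> mex({0, 1, 2, 3}) = 4
G(6) = mex({0, 1, 2, 4}) = 3
G(7) = mex({0, 1, 3, 4, 5}) = 2
G(8) = mex({0, 2, 3, 5, 6}) = 1
G(9) = mex({0, 1, 2, 3, 6, 7}) = 4
G(10) = mex({0, 1, 3, 4, 5, 7}) = 2
G(11) = mex({0, 1, 2, 3, 4, 5}) = 6
G(12) = mex({0, 1, 2, 3, 5, 6, 7}) = 4
G(13) = mex({0, 2, 3, 4, 6, 7}) = 1
G(14) = mex({0, 1, 4, 5, 6, 7}) = 2
G(15) = mex({0, 1, 2, 3, 4, 5, 6}) = 7
G(16) = mex({0, 2, 3, 5, 6, 7}) = 1
G(17) = mex({0, 1, 2, 3, 5, 6, 7}) = 4
G(18) = mex({0, 1, 2, 4, 5, 6}) = 3
G(19) = mex({0, 1, 3, 4, 5, 7}) = 2
G(20) = mex({0, 2, 3, 4, 5, 6, 7}) = 1
G(21) = mex({0, 1, 2, 3, 5, 6, 7}) = 4
G(22) = mex({0, 1, 2, 3, 4, 5, 7}) = 6
G(23) = mex({0, 1, 2, 3, 4, 5, 6}) = 7
G(24) = mex({0, 1, 2, 3, 5, 6, 7}) = 4
G(25) = mex({0, 2, 3, 4, 6, 7}) = 1
G(26) = mex({0, 1, 3, 4, 5, 6, 7}) = 2
G(27) = mex({0, 1, 2, 3, 4, 5, 6, 7}) = 8
G(28) = mex({0, 1, 2, 3, 4, 6, 7, 8}) = 5
G(29) = mex({0, 1, 2, 3, 5, 6, 7, 8, 9}) = 4
G(30) = mex({0, 1, 2, 3, 4, 5, 6, 9, 10}) = 7
G(31) = mex({0, 1, 3, 4, 5, 7, 10, 11}) = 2
G(32) = mex({0, 2, 3, 4, 5, 6, 7, 9, 11}) = 1
G(33) = mex({0, 1, 2, 3, 4, 5, 6, 7, 9, 12}) = 8
G(34) = mex({0, 1, 2, 3, 4, 5, 7, 8, 11, 12}) = 6
G(35) = mex({0, 1, 2, 3, 4, 5, 6, 8, 9, 10, 11}) = 7
G(36) = mex({0, 1, 2, 3, 5, 6, 7, 9, 10}) = 4
G(37) = mex({0, 2, 3, 4, 6, 7, 9, 10, 11, 12}) = 1
G(38) = mex({0, 1, 3, 4, 5, 6, 7, 9, 10, 11, 12}) = 2
G(39) = mex({0, 1, 2, 4, 5, 6, 7, 9, 10, 12, 14}) = 3
G(40) = mex({0, 2, 3, 4, 6, 7, 11, 12, 14}) = 1
G(41) = mex({0, 1, 2, 3, 5, 6, 7, 9, 10, 11, 12}) = 4
G(42) = mex({0, 1, 2, 3, 4, 5, 6, 9, 10}) = 7
G(43) = mex({0, 1, 3, 4, 5, 7, 9, 10, 12, 15}) = 2
G(44) = mex({0, 2, 3, 4, 5, 6, 7, 9, 10, 12, 15}) = 1
G(45) = mex({0, 1, 2, 3, 4, 5, 6, 7, 9, 10, 12, 14}) = 8
G(46) = mex({0, 1, 3, 4, 5, 7, 8, 11, 12, 14}) = 2
G(47) = mex({0, 1, 2, 3, 4, 5, 6, 8, 9, 10, 11, 12}) = 7
G(48) = mex({0, 1, 2, 3, 5, 6, 7, 9, 10}) = 4
G(49) = mex({0, 2, 3, 4, 6, 7, 9, 10, 11, 12, 15}) = 1
G(50) = mex({0, 1, 4, 5, 6, 7, 9, 11, 12, 14, 15}) = 2
G(51) = mex({0, 1, 2, 3, 4, 5, 6, 7, 9, 12, 14, 15}) = 8
G(52) = mex({0, 2, 3, 4, 5, 6, 7, 8, 11, 12, 15}) = 1
G(53) = mex({0, 1, 2, 3, 5, 6, 7, 8, 9, 10, 11, 12}) = 4
G(54) = mex({0, 1, 2, 3, 4, 5, 6, 9, 10}) = 7
G(55) = mex({0, 1, 3, 4, 5, 7, 9, 10, 11, 12}) = 2
G(56) = mex({0, 2, 3, 4, 5, 6, 7, 9, 10, 11, 12, 13, 14}) = 1
G(57) = mex({0, 1, 2, 3, 5, 6, 7, 9, 10, 12, 13, 14, 15}) = 4
G(58) = mex({0, 1, 3, 4, 5, 7, 11, 12, 14, 15}) = 2
G(59) = mex({0, 1, 2, 3, 4, 5, 6, 9, 10, 11, 12, 15}) = 7
G(60) = mex({0, 1, 2, 3, 5, 6, 7, 9, 10}) = 4
Therefore G(60) = 4.

4


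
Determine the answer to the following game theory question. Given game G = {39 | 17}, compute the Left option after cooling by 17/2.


Original game: {39 | 17} (a switch {a | b} with a > b).
Cooling by t (for t below the temperature (a - b)/2 = 11) taxes each move by t: {a | b} cooled by t is {a - t | b + t}.
Cooling amount: t = 17/2
Cooled Left option: 39 - 17/2 = 61/2
Cooled Right option: 17 + 17/2 = 51/2
Cooled game: {61/2 | 51/2}
Left option = 61/2

61/2


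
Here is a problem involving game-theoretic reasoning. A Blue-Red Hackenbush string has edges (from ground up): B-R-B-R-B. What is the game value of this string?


Edges (from ground): B-R-B-R-B
By Berlekamp's sign-expansion rule, a Blue-Red Hackenbush stalk has the value of the surreal number whose sign sequence is the edge sequence with B -> + and R -> -.
Sign sequence: +-+-+
Trace the sign expansion in the surreal number tree, starting from 0:
Edge 1: B (sign +) -> bounds (0, +inf), value = 1
Edge 2: R (sign -) -> bounds (0, 1), value = 1/2
Edge 3: B (sign +) -> bounds (1/2, 1), value = 3/4
Edge 4: R (sign -) -> bounds (1/2, 3/4), value = 5/8
Edge 5: B (sign +) -> bounds (5/8, 3/4), value = 11/16
Game value = 11/16

11/16


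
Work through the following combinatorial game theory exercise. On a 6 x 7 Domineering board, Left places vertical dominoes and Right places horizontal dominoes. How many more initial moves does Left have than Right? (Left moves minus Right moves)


Board is 6 x 7 (rows x cols).
Left (vertical) placements: (rows-1) * cols = 5 * 7 = 35
Right (horizontal) placements: rows * (cols-1) = 6 * 6 = 36
Advantage = Left - Right = 35 - 36 = -1

-1


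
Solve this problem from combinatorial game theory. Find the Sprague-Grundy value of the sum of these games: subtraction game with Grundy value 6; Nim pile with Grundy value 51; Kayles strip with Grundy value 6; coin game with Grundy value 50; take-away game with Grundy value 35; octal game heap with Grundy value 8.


By the Sprague-Grundy theorem, the Grundy value of a sum of games is the XOR of individual Grundy values.
subtraction game: Grundy value = 6. Running XOR: 0 XOR 6 = 6
Nim pile: Grundy value = 51. Running XOR: 6 XOR 51 = 53
Kayles strip: Grundy value = 6. Running XOR: 53 XOR 6 = 51
coin game: Grundy value = 50. Running XOR: 51 XOR 50 = 1
take-away game: Grundy value = 35. Running XOR: 1 XOR 35 = 34
octal game heap: Grundy value = 8. Running XOR: 34 XOR 8 = 42
The combined Grundy value is 42.

42


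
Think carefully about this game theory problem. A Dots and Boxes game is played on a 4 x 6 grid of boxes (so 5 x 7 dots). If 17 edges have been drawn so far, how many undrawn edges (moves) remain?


Grid: 4 x 6 boxes, i.e. 5 rows and 7 columns of dots.
Horizontal edges: (rows + 1) * cols = 5 * 6 = 30
Vertical edges: rows * (cols + 1) = 4 * 7 = 28
Total edges: 30 + 28 = 58
Edges drawn: 17
Remaining: 58 - 17 = 41

41


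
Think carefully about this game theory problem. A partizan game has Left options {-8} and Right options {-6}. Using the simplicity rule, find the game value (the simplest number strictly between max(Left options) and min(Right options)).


Left options: {-8}, max = -8
Right options: {-6}, min = -6
All options are numbers and max(Left) < min(Right), so by the simplicity theorem the value is the simplest (earliest-born) number strictly between -8 and -6.
The only integer strictly between -8 and -6 is -7.
No non-integer in the interval can be simpler: if x is a non-integer in the interval, then floor(x) or ceil(x) also lies in the interval (the interval contains an integer), and both are proper prefixes of x's sign expansion, i.e. born earlier. So the game value is -7.
Game value = -7

-7


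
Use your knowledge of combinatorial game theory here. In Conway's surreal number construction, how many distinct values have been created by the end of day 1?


Day 0: {|} = 0 is born. Count = 1.
Day n: the number of surreal numbers born by day n is 2^(n+1) - 1.
By day 0: 2^1 - 1 = 1
By day 1: 2^2 - 1 = 3
By day 1: 3 surreal numbers.

3


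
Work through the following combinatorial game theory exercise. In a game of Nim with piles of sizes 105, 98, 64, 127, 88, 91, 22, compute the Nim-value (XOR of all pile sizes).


We need the XOR (exclusive or) of all pile sizes.
After XOR-ing pile 1 (size 105): 0 XOR 105 = 105
After XOR-ing pile 2 (size 98): 105 XOR 98 = 11
After XOR-ing pile 3 (size 64): 11 XOR 64 = 75
After XOR-ing pile 4 (size 127): 75 XOR 127 = 52
After XOR-ing pile 5 (size 88): 52 XOR 88 = 108
After XOR-ing pile 6 (size 91): 108 XOR 91 = 55
After XOR-ing pile 7 (size 22): 55 XOR 22 = 33
The Nim-value of this position is 33.

33


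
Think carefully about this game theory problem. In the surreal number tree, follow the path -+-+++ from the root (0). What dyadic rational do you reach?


Sign expansion: -+-+++
Rule: track bounds (lo, hi), initially (-inf, +inf). On '+', the current value becomes lo and we move to the simplest number in (value, hi): value + 1 if hi = +inf, otherwise the midpoint (value + hi)/2. On '-', the current value becomes hi and we move to value - 1 if lo = -inf, otherwise the midpoint (lo + value)/2.
Start at 0.
Step 1: sign = -, move left. Bounds: (-inf, 0). Value = -1
Step 2: sign = +, move right. Bounds: (-1, 0). Value = -1/2
Step 3: sign = -, move left. Bounds: (-1, -1/2). Value = -3/4
Step 4: sign = +, move right. Bounds: (-3/4, -1/2). Value = -5/8
Step 5: sign = +, move right. Bounds: (-5/8, -1/2). Value = -9/16
Step 6: sign = +, move right. Bounds: (-9/16, -1/2). Value = -17/32
The surreal number with sign expansion -+-+++ is -17/32.

-17/32


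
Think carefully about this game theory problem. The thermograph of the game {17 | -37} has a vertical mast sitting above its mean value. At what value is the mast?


Game = {17 | -37}, a switch {a | b} with numbers a > b.
Its thermograph has left wall a - t and right wall b + t, which meet at t = (a - b)/2, where both equal (a + b)/2. So the mast (mean value) is at (a + b)/2.
Mean = (17 + (-37))/2 = -20/2 = -10

-10


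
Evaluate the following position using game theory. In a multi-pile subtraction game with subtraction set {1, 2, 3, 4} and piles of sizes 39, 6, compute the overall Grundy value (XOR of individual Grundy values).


Subtraction set: {1, 2, 3, 4}
For this subtraction set, G(n) = n mod 5 (period = max + 1 = 5).
Pile 1 (size 39): G(39) = 39 mod 5 = 4
Pile 2 (size 6): G(6) = 6 mod 5 = 1
Total Grundy value = XOR of all: 4 XOR 1 = 5

5


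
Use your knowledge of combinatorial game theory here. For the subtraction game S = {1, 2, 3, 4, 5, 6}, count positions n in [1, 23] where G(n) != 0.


Subtraction set S = {1, 2, 3, 4, 5, 6}, so G(n) = n mod 7.
G(n) = 0 when n is a multiple of 7.
Multiples of 7 in [1, 23]: 3
N-positions (nonzero Grundy) = 23 - 3 = 20

20


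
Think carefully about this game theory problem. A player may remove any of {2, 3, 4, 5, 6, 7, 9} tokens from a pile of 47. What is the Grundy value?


The subtraction set is S = {2, 3, 4, 5, 6, 7, 9}.
G(k) = mex{ G(k - s) : s in S, s <= k }. We compute iteratively: G(0) = 0.
G(1) = mex({}) = 0
G(2) = mex({0}) = 1
G(3) = mex({0}) = 1
G(4) = mex({0, 1}) = 2
G(5) = mex({0, 1}) = 2
G(6) = mex({0, 1, 2}) = 3
G(7) = mex({0, 1, 2}) = 3
G(8) = mex({0, 1, 2, 3}) = 4
G(9) = mex({0, 1, 2, 3}) = 4
G(10) = mex({0, 1, 2, 3, 4}) = 5
G(11) = mex({1, 2, 3, 4}) = 0
G(12) = mex({1, 2, 3, 4, 5}) = 0
G(13) = mex({0, 2, 3, 4, 5}) = 1
G(14) = mex({0, 2, 3, 4, 5}) = 1
G(15) = mex({0, 1, 3, 4, 5}) = 2
G(16) = mex({0, 1, 3, 4, 5}) = 2
G(17) = mex({0, 1, 2, 4, 5}) = 3
G(18) = mex({0, 1, 2, 4}) = 3
G(19) = mex({0, 1, 2, 3, 5}) = 4
Observe that G(11)..G(19) = 0, 0, 1, 1, 2, 2, 3, 3, 4 repeats G(0)..G(8) = 0, 0, 1, 1, 2, 2, 3, 3, 4.
For k >= max(S) = 9, G(k) is determined by the previous 9 values G(k-9)..G(k-1); a window of 9 consecutive values has recurred shifted by 11, so by induction G(k + 11) = G(k) for all k >= 0: the sequence is periodic from the start with period 11.
One period: G(0..10) = 0, 0, 1, 1, 2, 2, 3, 3, 4, 4, 5.
47 mod 11 = 3, so G(47) = G(3) = 1.

1


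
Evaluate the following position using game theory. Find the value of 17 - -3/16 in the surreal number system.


x = 17, y = -3/16
Converting to common denominator: 16
x = 272/16, y = -3/16
x - y = 17 - -3/16 = 275/16

275/16


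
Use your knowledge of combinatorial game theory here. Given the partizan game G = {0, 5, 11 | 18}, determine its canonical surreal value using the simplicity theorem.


Left options: {0, 5, 11}, max = 11
Right options: {18}, min = 18
All options are numbers and max(Left) < min(Right), so by the simplicity theorem the value is the simplest (earliest-born) number strictly between 11 and 18.
Integers 12 through 17 all lie strictly between 11 and 18.
Among integers, the simplest (lowest birthday = smallest |n|; 0 is born on day 0, +-n on day n) is 12.
No non-integer in the interval can be simpler: if x is a non-integer in the interval, then floor(x) or ceil(x) also lies in the interval (the interval contains an integer), and both are proper prefixes of x's sign expansion, i.e. born earlier. So the game value is 12.
Game value = 12

12


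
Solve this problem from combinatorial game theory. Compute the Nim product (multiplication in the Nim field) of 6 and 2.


Nim multiplication is bilinear over XOR: (u XOR v) * w = (u*w) XOR (v*w).
So we split each operand into its bit components and XOR the pairwise Nim products.
6 = 2 + 4 (as XOR of powers of 2).
2 = 2 (as XOR of powers of 2).
Using the standard Nim-product table on single bits:
  2*2 = 3,   2*4 = 8,   2*8 = 12,
  4*4 = 6,   4*8 = 11,  8*8 = 13,
and  1*x = x (identity), k*l = l*k (commutative).
Pairwise Nim products:
  2 * 2 = 3
  4 * 2 = 8
XOR them: 3 XOR 8 = 11.
Result: 6 * 2 = 11 (in Nim).

11


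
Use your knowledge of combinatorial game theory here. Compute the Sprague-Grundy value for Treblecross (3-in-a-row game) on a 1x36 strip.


Treblecross: place X on empty cells; 3-in-a-row wins.
Playing within two cells of an existing X lets the opponent win at once, so sensible play treats the cells i-2..i+2 around each X as dead. The player left with no safe cell loses, so this is a normal-play take-away game on strips of safe cells.
Placing X at cell i (0-indexed) of a strip of k safe cells leaves independent strips of sizes max(0, i-2) and max(0, k-i-3). Hence G(k) = mex{ G(max(0,i-2)) XOR G(max(0,k-i-3)) : 0 <= i < k }, with G(0) = 0.
G(1): splits (0,0):0^0=0 -> mex({0}) = 1
G(2): splits (0,0):0^0=0 -> mex({0}) = 1
G(3): splits (0,0):0^0=0 -> mex({0}) = 1
G(4): splits (0,1):0^1=1 (0,0):0^0=0 -> mex({0, 1}) = 2
G(5): splits (0,2):0^1=1 (0,1):0^1=1 (0,0):0^0=0 -> mex({0, 1}) = 2
G(6) = mex({1}) = 0
G(7) = mex({0, 1, 2}) = 3
G(8) = mex({0, 1, 2}) = 3
G(9) = mex({0, 2}) = 1
G(10) = mex({0, 2, 3}) = 1
G(11) = mex({0, 3}) = 1
G(12) = mex({1, 3}) = 0
G(13) = mex({0, 1, 2, 3}) = 4
G(14) = mex({0, 1, 2}) = 3
G(15) = mex({0, 1, 2}) = 3
G(16) = mex({0, 1, 2, 4}) = 3
G(17) = mex({0, 1, 3, 4}) = 2
G(18) = mex({0, 1, 3, 4}) = 2
G(19) = mex({0, 1, 3, 5}) = 2
G(20) = mex({0, 1, 2, 3, 5}) = 4
G(21) = mex({0, 1, 2, 3, 5}) = 4
G(22) = mex({1, 2, 6}) = 0
G(23) = mex({0, 1, 2, 3, 4, 6}) = 5
G(24) = mex({0, 1, 2, 3, 4}) = 5
G(25) = mex({0, 1, 3, 4, 7}) = 2
G(26) = mex({0, 1, 3, 4, 5, 7}) = 2
G(27) = mex({0, 1, 3, 5}) = 2
G(28) = mex({0, 1, 2, 5}) = 3
G(29) = mex({0, 1, 2, 4, 5, 6}) = 3
G(30) = mex({1, 2, 4, 6}) = 0
G(31) = mex({0, 1, 2, 3, 4, 6}) = 5
G(32) = mex({1, 2, 3, 4, 7}) = 0
G(33) = mex({0, 3, 7}) = 1
G(34) = mex({0, 2, 3, 5, 7}) = 1
G(35) = mex({0, 2, 3, 5, 6}) = 1
G(36) = mex({0, 1, 2, 5, 6}) = 3
Therefore G(36) = 3.

3


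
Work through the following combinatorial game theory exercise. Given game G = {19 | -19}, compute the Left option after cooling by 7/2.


Original game: {19 | -19} (a switch {a | b} with a > b).
Cooling by t (for t below the temperature (a - b)/2 = 19) taxes each move by t: {a | b} cooled by t is {a - t | b + t}.
Cooling amount: t = 7/2
Cooled Left option: 19 - 7/2 = 31/2
Cooled Right option: -19 + 7/2 = -31/2
Cooled game: {31/2 | -31/2}
Left option = 31/2

31/2


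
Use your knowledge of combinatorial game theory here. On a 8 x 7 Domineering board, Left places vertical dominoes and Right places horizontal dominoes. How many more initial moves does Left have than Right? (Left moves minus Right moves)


Board is 8 x 7 (rows x cols).
Left (vertical) placements: (rows-1) * cols = 7 * 7 = 49
Right (horizontal) placements: rows * (cols-1) = 8 * 6 = 48
Advantage = Left - Right = 49 - 48 = 1

1


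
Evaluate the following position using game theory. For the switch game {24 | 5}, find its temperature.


The game is {24 | 5}, a switch {a | b} with numbers a > b.
Cooling {a | b} by t gives {a - t | b + t}, which stops being hot when a - t = b + t, i.e. at t = (a - b)/2. So the temperature of a switch is (a - b)/2.
Temperature = (Left option - Right option) / 2
= (24 - (5)) / 2
= 19 / 2
= 19/2

19/2


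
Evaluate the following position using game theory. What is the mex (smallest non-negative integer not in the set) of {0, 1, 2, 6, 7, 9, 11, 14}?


Set = {0, 1, 2, 6, 7, 9, 11, 14}
0 is in the set.
1 is in the set.
2 is in the set.
3 is NOT in the set. This is the mex.
mex = 3

3


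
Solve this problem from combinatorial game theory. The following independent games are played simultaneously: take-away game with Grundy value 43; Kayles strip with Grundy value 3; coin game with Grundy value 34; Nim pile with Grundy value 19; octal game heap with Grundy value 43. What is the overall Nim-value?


By the Sprague-Grundy theorem, the Grundy value of a sum of games is the XOR of individual Grundy values.
take-away game: Grundy value = 43. Running XOR: 0 XOR 43 = 43
Kayles strip: Grundy value = 3. Running XOR: 43 XOR 3 = 40
coin game: Grundy value = 34. Running XOR: 40 XOR 34 = 10
Nim pile: Grundy value = 19. Running XOR: 10 XOR 19 = 25
octal game heap: Grundy value = 43. Running XOR: 25 XOR 43 = 50
The combined Grundy value is 50.

50


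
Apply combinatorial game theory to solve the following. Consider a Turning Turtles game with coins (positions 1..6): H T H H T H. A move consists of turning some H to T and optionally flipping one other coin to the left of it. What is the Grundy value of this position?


Coins: H T H H T H
Key fact: a single head at position k behaves exactly like a Nim heap of size k (turning it to T and optionally flipping a coin at j < k corresponds to moving the heap from k to j, or to 0), and heads combine as a disjunctive sum (two heads at the same place would cancel, matching j XOR j = 0). So the Nim-value is the XOR of the 1-indexed positions of the heads.
Face-up positions (1-indexed): [1, 3, 4, 6]
XOR 0 with 1: 0 XOR 1 = 1
XOR 1 with 3: 1 XOR 3 = 2
XOR 2 with 4: 2 XOR 4 = 6
XOR 6 with 6: 6 XOR 6 = 0
Nim-value = 0

0


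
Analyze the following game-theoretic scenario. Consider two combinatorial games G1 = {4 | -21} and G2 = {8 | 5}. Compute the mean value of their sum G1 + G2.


G1 = {4 | -21}, G2 = {8 | 5}
Each is a switch {a | b} with numbers a > b; its mean value is (a + b)/2, and mean value is additive over game sums: m(G1 + G2) = m(G1) + m(G2).
Mean of G1 = (4 + (-21))/2 = -17/2 = -17/2
Mean of G2 = (8 + (5))/2 = 13/2 = 13/2
Mean of G1 + G2 = -17/2 + 13/2 = -2

-2


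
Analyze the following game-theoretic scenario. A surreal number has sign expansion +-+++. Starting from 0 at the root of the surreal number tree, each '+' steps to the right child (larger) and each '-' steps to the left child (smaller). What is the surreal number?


Sign expansion: +-+++
Rule: track bounds (lo, hi), initially (-inf, +inf). On '+', the current value becomes lo and we move to the simplest number in (value, hi): value + 1 if hi = +inf, otherwise the midpoint (value + hi)/2. On '-', the current value becomes hi and we move to value - 1 if lo = -inf, otherwise the midpoint (lo + value)/2.
Start at 0.
Step 1: sign = +, move right. Bounds: (0, +inf). Value = 1
Step 2: sign = -, move left. Bounds: (0, 1). Value = 1/2
Step 3: sign = +, move right. Bounds: (1/2, 1). Value = 3/4
Step 4: sign = +, move right. Bounds: (3/4, 1). Value = 7/8
Step 5: sign = +, move right. Bounds: (7/8, 1). Value = 15/16
The surreal number with sign expansion +-+++ is 15/16.

15/16


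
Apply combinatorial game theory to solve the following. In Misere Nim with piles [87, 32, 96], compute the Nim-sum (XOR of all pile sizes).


We need the XOR (exclusive or) of all pile sizes.
After XOR-ing pile 1 (size 87): 0 XOR 87 = 87
After XOR-ing pile 2 (size 32): 87 XOR 32 = 119
After XOR-ing pile 3 (size 96): 119 XOR 96 = 23
The Nim-value of this position is 23.

23


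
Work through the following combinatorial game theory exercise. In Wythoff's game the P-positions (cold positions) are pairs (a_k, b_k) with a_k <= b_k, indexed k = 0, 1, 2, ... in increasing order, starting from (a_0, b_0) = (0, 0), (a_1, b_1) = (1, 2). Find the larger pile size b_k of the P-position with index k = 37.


By Wythoff's theorem, a_k = floor(k * phi) and b_k = floor(k * phi^2) = a_k + k, where phi = (1 + sqrt(5))/2 is the golden ratio.
phi = (1 + sqrt(5))/2 = 1.618034
phi^2 = phi + 1 = 2.618034
k = 37
k * phi^2 = 37 * 2.618034 = 96.867258
b_37 = floor(k * phi^2) = 96 (check: a_37 + k = 59 + 37 = 96)

96


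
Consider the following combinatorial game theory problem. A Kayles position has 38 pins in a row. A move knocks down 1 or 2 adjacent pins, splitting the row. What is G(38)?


Kayles: a move removes 1 or 2 adjacent pins from a contiguous row.
Removing pins from a row of k leaves two independent rows (a, b) with a + b = k - 1 (one pin) or a + b = k - 2 (two pins); an end removal gives a = 0.
By Sprague-Grundy, G(k) = mex{ G(a) XOR G(b) } over all these splits. G(0) = 0.
G(1): splits (0,0):0^0=0 -> mex({0}) = 1
G(2): splits (0,1):0^1=1 (0,0):0^0=0 -> mex({0, 1}) = 2
G(3): splits (0,2):0^2=2 (1,1):1^1=0 (0,1):0^1=1 -> mex({0, 1, 2}) = 3
G(4): splits (0,3):0^3=3 (1,2):1^2=3 (0,2):0^2=2 (1,1):1^1=0 -> mex({0, 2, 3}) = 1
G(5): splits (0,4):0^1=1 (1,3):1^3=2 (2,2):2^2=0 (0,3):0^3=3 (1,2):1^2=3 -> mex({0, 1, 2, 3}) = 4
G(6) = mex({0, 1, 2, 4}) = 3
G(7) = mex({0, 1, 3, 4, 5}) = 2
G(8) = mex({0, 2, 3, 5, 6}) = 1
G(9) = mex({0, 1, 2, 3, 6, 7}) = 4
G(10) = mex({0, 1, 3, 4, 5, 7}) = 2
G(11) = mex({0, 1, 2, 3, 4, 5}) = 6
G(12) = mex({0, 1, 2, 3, 5, 6, 7}) = 4
G(13) = mex({0, 2, 3, 4, 6, 7}) = 1
G(14) = mex({0, 1, 4, 5, 6, 7}) = 2
G(15) = mex({0, 1, 2, 3, 4, 5, 6}) = 7
G(16) = mex({0, 2, 3, 5, 6, 7}) = 1
G(17) = mex({0, 1, 2, 3, 5, 6, 7}) = 4
G(18) = mex({0, 1, 2, 4, 5, 6}) = 3
G(19) = mex({0, 1, 3, 4, 5, 7}) = 2
G(20) = mex({0, 2, 3, 4, 5, 6, 7}) = 1
G(21) = mex({0, 1, 2, 3, 5, 6, 7}) = 4
G(22) = mex({0, 1, 2, 3, 4, 5, 7}) = 6
G(23) = mex({0, 1, 2, 3, 4, 5, 6}) = 7
G(24) = mex({0, 1, 2, 3, 5, 6, 7}) = 4
G(25) = mex({0, 2, 3, 4, 6, 7}) = 1
G(26) = mex({0, 1, 3, 4, 5, 6, 7}) = 2
G(27) = mex({0, 1, 2, 3, 4, 5, 6, 7}) = 8
G(28) = mex({0, 1, 2, 3, 4, 6, 7, 8}) = 5
G(29) = mex({0, 1, 2, 3, 5, 6, 7, 8, 9}) = 4
G(30) = mex({0, 1, 2, 3, 4, 5, 6, 9, 10}) = 7
G(31) = mex({0, 1, 3, 4, 5, 7, 10, 11}) = 2
G(32) = mex({0, 2, 3, 4, 5, 6, 7, 9, 11}) = 1
G(33) = mex({0, 1, 2, 3, 4, 5, 6, 7, 9, 12}) = 8
G(34) = mex({0, 1, 2, 3, 4, 5, 7, 8, 11, 12}) = 6
G(35) = mex({0, 1, 2, 3, 4, 5, 6, 8, 9, 10, 11}) = 7
G(36) = mex({0, 1, 2, 3, 5, 6, 7, 9, 10}) = 4
G(37) = mex({0, 2, 3, 4, 6, 7, 9, 10, 11, 12}) = 1
G(38) = mex({0, 1, 3, 4, 5, 6, 7, 9, 10, 11, 12}) = 2
Therefore G(38) = 2.

2


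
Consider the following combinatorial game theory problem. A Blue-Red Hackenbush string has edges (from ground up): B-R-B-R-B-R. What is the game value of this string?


Edges (from ground): B-R-B-R-B-R
By Berlekamp's sign-expansion rule, a Blue-Red Hackenbush stalk has the value of the surreal number whose sign sequence is the edge sequence with B -> + and R -> -.
Sign sequence: +-+-+-
Trace the sign expansion in the surreal number tree, starting from 0:
Edge 1: B (sign +) -> bounds (0, +inf), value = 1
Edge 2: R (sign -) -> bounds (0, 1), value = 1/2
Edge 3: B (sign +) -> bounds (1/2, 1), value = 3/4
Edge 4: R (sign -) -> bounds (1/2, 3/4), value = 5/8
Edge 5: B (sign +) -> bounds (5/8, 3/4), value = 11/16
Edge 6: R (sign -) -> bounds (5/8, 11/16), value = 21/32
Game value = 21/32

21/32


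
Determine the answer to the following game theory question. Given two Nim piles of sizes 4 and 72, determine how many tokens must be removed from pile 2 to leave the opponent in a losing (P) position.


Piles: 4 and 72
Current XOR: 4 XOR 72 = 76 (non-zero, so this is an N-position).
To make the XOR zero, we need to find a move that balances the piles.
For pile 2 (size 72): target = 72 XOR 76 = 4
We reduce pile 2 from 72 to 4.
Tokens removed: 72 - 4 = 68
Verification: 4 XOR 4 = 0

68


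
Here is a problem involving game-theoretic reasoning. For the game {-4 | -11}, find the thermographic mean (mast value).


Game = {-4 | -11}, a switch {a | b} with numbers a > b.
Its thermograph has left wall a - t and right wall b + t, which meet at t = (a - b)/2, where both equal (a + b)/2. So the mast (mean value) is at (a + b)/2.
Mean = (-4 + (-11))/2 = -15/2 = -15/2

-15/2


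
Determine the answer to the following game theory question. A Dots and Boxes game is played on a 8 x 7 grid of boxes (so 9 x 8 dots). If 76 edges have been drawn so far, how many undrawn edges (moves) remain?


Grid: 8 x 7 boxes, i.e. 9 rows and 8 columns of dots.
Horizontal edges: (rows + 1) * cols = 9 * 7 = 63
Vertical edges: rows * (cols + 1) = 8 * 8 = 64
Total edges: 63 + 64 = 127
Edges drawn: 76
Remaining: 127 - 76 = 51

51


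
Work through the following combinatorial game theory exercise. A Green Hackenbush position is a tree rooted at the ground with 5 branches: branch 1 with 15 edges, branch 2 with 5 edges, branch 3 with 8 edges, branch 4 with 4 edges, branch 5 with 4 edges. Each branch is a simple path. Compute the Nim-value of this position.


The tree has 5 branches from the ground vertex.
In Green Hackenbush, the Nim-value of a simple path of length k is k.
Branch 1: length 15, Nim-value = 15
Branch 2: length 5, Nim-value = 5
Branch 3: length 8, Nim-value = 8
Branch 4: length 4, Nim-value = 4
Branch 5: length 4, Nim-value = 4
Total Nim-value = XOR of all branch values:
0 XOR 15 = 15
15 XOR 5 = 10
10 XOR 8 = 2
2 XOR 4 = 6
6 XOR 4 = 2
Nim-value of the tree = 2

2


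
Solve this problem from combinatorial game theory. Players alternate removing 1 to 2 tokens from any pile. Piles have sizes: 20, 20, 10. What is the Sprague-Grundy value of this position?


Subtraction set: {1, 2}
For this subtraction set, G(n) = n mod 3 (period = max + 1 = 3).
Pile 1 (size 20): G(20) = 20 mod 3 = 2
Pile 2 (size 20): G(20) = 20 mod 3 = 2
Pile 3 (size 10): G(10) = 10 mod 3 = 1
Total Grundy value = XOR of all: 2 XOR 2 XOR 1 = 1

1


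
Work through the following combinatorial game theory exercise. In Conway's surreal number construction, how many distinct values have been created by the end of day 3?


Day 0: {|} = 0 is born. Count = 1.
Day n: the number of surreal numbers born by day n is 2^(n+1) - 1.
By day 0: 2^1 - 1 = 1
By day 1: 2^2 - 1 = 3
By day 2: 2^3 - 1 = 7
By day 3: 2^4 - 1 = 15
By day 3: 15 surreal numbers.

15


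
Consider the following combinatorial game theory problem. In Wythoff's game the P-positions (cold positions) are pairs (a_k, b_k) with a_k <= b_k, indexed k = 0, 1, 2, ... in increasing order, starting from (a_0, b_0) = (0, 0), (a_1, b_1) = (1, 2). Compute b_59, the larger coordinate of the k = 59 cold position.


By Wythoff's theorem, a_k = floor(k * phi) and b_k = floor(k * phi^2) = a_k + k, where phi = (1 + sqrt(5))/2 is the golden ratio.
phi = (1 + sqrt(5))/2 = 1.618034
phi^2 = phi + 1 = 2.618034
k = 59
k * phi^2 = 59 * 2.618034 = 154.464005
b_59 = floor(k * phi^2) = 154 (check: a_59 + k = 95 + 59 = 154)

154


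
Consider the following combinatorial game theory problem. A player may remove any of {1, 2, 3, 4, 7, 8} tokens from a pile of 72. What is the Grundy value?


The subtraction set is S = {1, 2, 3, 4, 7, 8}.
G(k) = mex{ G(k - s) : s in S, s <= k }. We compute iteratively: G(0) = 0.
G(1) = mex({0}) = 1
G(2) = mex({0, 1}) = 2
G(3) = mex({0, 1, 2}) = 3
G(4) = mex({0, 1, 2, 3}) = 4
G(5) = mex({1, 2, 3, 4}) = 0
G(6) = mex({0, 2, 3, 4}) = 1
G(7) = mex({0, 1, 3, 4}) = 2
G(8) = mex({0, 1, 2, 4}) = 3
G(9) = mex({0, 1, 2, 3}) = 4
G(10) = mex({1, 2, 3, 4}) = 0
G(11) = mex({0, 2, 3, 4}) = 1
G(12) = mex({0, 1, 3, 4}) = 2
Observe that G(5)..G(12) = 0, 1, 2, 3, 4, 0, 1, 2 repeats G(0)..G(7) = 0, 1, 2, 3, 4, 0, 1, 2.
For k >= max(S) = 8, G(k) is determined by the previous 8 values G(k-8)..G(k-1); a window of 8 consecutive values has recurred shifted by 5, so by induction G(k + 5) = G(k) for all k >= 0: the sequence is periodic from the start with period 5.
One period: G(0..4) = 0, 1, 2, 3, 4.
72 mod 5 = 2, so G(72) = G(2) = 2.

2


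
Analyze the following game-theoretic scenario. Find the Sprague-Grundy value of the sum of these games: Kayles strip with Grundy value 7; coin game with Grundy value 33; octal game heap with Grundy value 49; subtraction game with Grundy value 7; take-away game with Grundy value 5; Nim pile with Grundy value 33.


By the Sprague-Grundy theorem, the Grundy value of a sum of games is the XOR of individual Grundy values.
Kayles strip: Grundy value = 7. Running XOR: 0 XOR 7 = 7
coin game: Grundy value = 33. Running XOR: 7 XOR 33 = 38
octal game heap: Grundy value = 49. Running XOR: 38 XOR 49 = 23
subtraction game: Grundy value = 7. Running XOR: 23 XOR 7 = 16
take-away game: Grundy value = 5. Running XOR: 16 XOR 5 = 21
Nim pile: Grundy value = 33. Running XOR: 21 XOR 33 = 52
The combined Grundy value is 52.

52


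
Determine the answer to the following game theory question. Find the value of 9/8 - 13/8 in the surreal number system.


x = 9/8, y = 13/8
Converting to common denominator: 8
x = 9/8, y = 13/8
x - y = 9/8 - 13/8 = -1/2

-1/2


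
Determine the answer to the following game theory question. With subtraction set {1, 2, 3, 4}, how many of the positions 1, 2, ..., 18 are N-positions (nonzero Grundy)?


Subtraction set S = {1, 2, 3, 4}, so G(n) = n mod 5.
G(n) = 0 when n is a multiple of 5.
Multiples of 5 in [1, 18]: 3
N-positions (nonzero Grundy) = 18 - 3 = 15

15


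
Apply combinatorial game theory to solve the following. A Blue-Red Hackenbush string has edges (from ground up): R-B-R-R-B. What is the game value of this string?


Edges (from ground): R-B-R-R-B
By Berlekamp's sign-expansion rule, a Blue-Red Hackenbush stalk has the value of the surreal number whose sign sequence is the edge sequence with B -> + and R -> -.
Sign sequence: -+--+
Trace the sign expansion in the surreal number tree, starting from 0:
Edge 1: R (sign -) -> bounds (-inf, 0), value = -1
Edge 2: B (sign +) -> bounds (-1, 0), value = -1/2
Edge 3: R (sign -) -> bounds (-1, -1/2), value = -3/4
Edge 4: R (sign -) -> bounds (-1, -3/4), value = -7/8
Edge 5: B (sign +) -> bounds (-7/8, -3/4), value = -13/16
Game value = -13/16

-13/16


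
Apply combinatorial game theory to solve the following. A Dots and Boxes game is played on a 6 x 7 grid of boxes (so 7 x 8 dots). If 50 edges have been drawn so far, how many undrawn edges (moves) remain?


Grid: 6 x 7 boxes, i.e. 7 rows and 8 columns of dots.
Horizontal edges: (rows + 1) * cols = 7 * 7 = 49
Vertical edges: rows * (cols + 1) = 6 * 8 = 48
Total edges: 49 + 48 = 97
Edges drawn: 50
Remaining: 97 - 50 = 47

47


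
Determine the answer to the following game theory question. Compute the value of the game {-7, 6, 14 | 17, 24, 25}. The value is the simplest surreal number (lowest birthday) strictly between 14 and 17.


Left options: {-7, 6, 14}, max = 14
Right options: {17, 24, 25}, min = 17
All options are numbers and max(Left) < min(Right), so by the simplicity theorem the value is the simplest (earliest-born) number strictly between 14 and 17.
Integers 15 through 16 all lie strictly between 14 and 17.
Among integers, the simplest (lowest birthday = smallest |n|; 0 is born on day 0, +-n on day n) is 15.
No non-integer in the interval can be simpler: if x is a non-integer in the interval, then floor(x) or ceil(x) also lies in the interval (the interval contains an integer), and both are proper prefixes of x's sign expansion, i.e. born earlier. So the game value is 15.
Game value = 15

15


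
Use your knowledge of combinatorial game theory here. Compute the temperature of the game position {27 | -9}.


The game is {27 | -9}, a switch {a | b} with numbers a > b.
Cooling {a | b} by t gives {a - t | b + t}, which stops being hot when a - t = b + t, i.e. at t = (a - b)/2. So the temperature of a switch is (a - b)/2.
Temperature = (Left option - Right option) / 2
= (27 - (-9)) / 2
= 36 / 2
= 18

18


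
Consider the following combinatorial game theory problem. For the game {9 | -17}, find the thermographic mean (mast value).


Game = {9 | -17}, a switch {a | b} with numbers a > b.
Its thermograph has left wall a - t and right wall b + t, which meet at t = (a - b)/2, where both equal (a + b)/2. So the mast (mean value) is at (a + b)/2.
Mean = (9 + (-17))/2 = -8/2 = -4

-4


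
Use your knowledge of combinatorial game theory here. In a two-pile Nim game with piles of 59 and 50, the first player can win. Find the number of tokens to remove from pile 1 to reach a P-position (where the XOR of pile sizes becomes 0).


Piles: 59 and 50
Current XOR: 59 XOR 50 = 9 (non-zero, so this is an N-position).
To make the XOR zero, we need to find a move that balances the piles.
For pile 1 (size 59): target = 59 XOR 9 = 50
We reduce pile 1 from 59 to 50.
Tokens removed: 59 - 50 = 9
Verification: 50 XOR 50 = 0

9


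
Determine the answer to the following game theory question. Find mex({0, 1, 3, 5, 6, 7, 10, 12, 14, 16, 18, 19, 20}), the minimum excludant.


Set = {0, 1, 3, 5, 6, 7, 10, 12, 14, 16, 18, 19, 20}
0 is in the set.
1 is in the set.
2 is NOT in the set. This is the mex.
mex = 2

2


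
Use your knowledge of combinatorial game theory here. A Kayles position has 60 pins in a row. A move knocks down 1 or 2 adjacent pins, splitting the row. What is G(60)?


Kayles: a move removes 1 or 2 adjacent pins from a contiguous row.
Removing pins from a row of k leaves two independent rows (a, b) with a + b = k - 1 (one pin) or a + b = k - 2 (two pins); an end removal gives a = 0.
By Sprague-Grundy, G(k) = mex{ G(a) XOR G(b) } over all these splits. G(0) = 0.
G(1): splits (0,0):0^0=0 -> mex({0}) = 1
G(2): splits (0,1):0^1=1 (0,0):0^0=0 -> mex({0, 1}) = 2
G(3): splits (0,2):0^2=2 (1,1):1^1=0 (0,1):0^1=1 -> mex({0, 1, 2}) = 3
G(4): splits (0,3):0^3=3 (1,2):1^2=3 (0,2):0^2=2 (1,1):1^1=0 -> mex({0, 2, 3}) = 1
G(5): splits (0,4):0^1=1 (1,3):1^3=2 (2,2):2^2=0 (0,3):0^3=3 (1,2):1^2=3 -> mex({0, 1, 2, 3}) = 4
G(6) = mex({0, 1, 2, 4}) = 3
G(7) = mex({0, 1, 3, 4, 5}) = 2
G(8) = mex({0, 2, 3, 5, 6}) = 1
G(9) = mex({0, 1, 2, 3, 6, 7}) = 4
G(10) = mex({0, 1, 3, 4, 5, 7}) = 2
G(11) = mex({0, 1, 2, 3, 4, 5}) = 6
G(12) = mex({0, 1, 2, 3, 5, 6, 7}) = 4
G(13) = mex({0, 2, 3, 4, 6, 7}) = 1
G(14) = mex({0, 1, 4, 5, 6, 7}) = 2
G(15) = mex({0, 1, 2, 3, 4, 5, 6}) = 7
G(16) = mex({0, 2, 3, 5, 6, 7}) = 1
G(17) = mex({0, 1, 2, 3, 5, 6, 7}) = 4
G(18) = mex({0, 1, 2, 4, 5, 6}) = 3
G(19) = mex({0, 1, 3, 4, 5, 7}) = 2
G(20) = mex({0, 2, 3, 4, 5, 6, 7}) = 1
G(21) = mex({0, 1, 2, 3, 5, 6, 7}) = 4
G(22) = mex({0, 1, 2, 3, 4, 5, 7}) = 6
G(23) = mex({0, 1, 2, 3, 4, 5, 6}) = 7
G(24) = mex({0, 1, 2, 3, 5, 6, 7}) = 4
G(25) = mex({0, 2, 3, 4, 6, 7}) = 1
G(26) = mex({0, 1, 3, 4, 5, 6, 7}) = 2
G(27) = mex({0, 1, 2, 3, 4, 5, 6, 7}) = 8
G(28) = mex({0, 1, 2, 3, 4, 6, 7, 8}) = 5
G(29) = mex({0, 1, 2, 3, 5, 6, 7, 8, 9}) = 4
G(30) = mex({0, 1, 2, 3, 4, 5, 6, 9, 10}) = 7
G(31) = mex({0, 1, 3, 4, 5, 7, 10, 11}) = 2
G(32) = mex({0, 2, 3, 4, 5, 6, 7, 9, 11}) = 1
G(33) = mex({0, 1, 2, 3, 4, 5, 6, 7, 9, 12}) = 8
G(34) = mex({0, 1, 2, 3, 4, 5, 7, 8, 11, 12}) = 6
G(35) = mex({0, 1, 2, 3, 4, 5, 6, 8, 9, 10, 11}) = 7
G(36) = mex({0, 1, 2, 3, 5, 6, 7, 9, 10}) = 4
G(37) = mex({0, 2, 3, 4, 6, 7, 9, 10, 11, 12}) = 1
G(38) = mex({0, 1, 3, 4, 5, 6, 7, 9, 10, 11, 12}) = 2
G(39) = mex({0, 1, 2, 4, 5, 6, 7, 9, 10, 12, 14}) = 3
G(40) = mex({0, 2, 3, 4, 6, 7, 11, 12, 14}) = 1
G(41) = mex({0, 1, 2, 3, 5, 6, 7, 9, 10, 11, 12}) = 4
G(42) = mex({0, 1, 2, 3, 4, 5, 6, 9, 10}) = 7
G(43) = mex({0, 1, 3, 4, 5, 7, 9, 10, 12, 15}) = 2
G(44) = mex({0, 2, 3, 4, 5, 6, 7, 9, 10, 12, 15}) = 1
G(45) = mex({0, 1, 2, 3, 4, 5, 6, 7, 9, 10, 12, 14}) = 8
G(46) = mex({0, 1, 3, 4, 5, 7, 8, 11, 12, 14}) = 2
G(47) = mex({0, 1, 2, 3, 4, 5, 6, 8, 9, 10, 11, 12}) = 7
G(48) = mex({0, 1, 2, 3, 5, 6, 7, 9, 10}) = 4
G(49) = mex({0, 2, 3, 4, 6, 7, 9, 10, 11, 12, 15}) = 1
G(50) = mex({0, 1, 4, 5, 6, 7, 9, 11, 12, 14, 15}) = 2
G(51) = mex({0, 1, 2, 3, 4, 5, 6, 7, 9, 12, 14, 15}) = 8
G(52) = mex({0, 2, 3, 4, 5, 6, 7, 8, 11, 12, 15}) = 1
G(53) = mex({0, 1, 2, 3, 5, 6, 7, 8, 9, 10, 11, 12}) = 4
G(54) = mex({0, 1, 2, 3, 4, 5, 6, 9, 10}) = 7
G(55) = mex({0, 1, 3, 4, 5, 7, 9, 10, 11, 12}) = 2
G(56) = mex({0, 2, 3, 4, 5, 6, 7, 9, 10, 11, 12, 13, 14}) = 1
G(57) = mex({0, 1, 2, 3, 5, 6, 7, 9, 10, 12, 13, 14, 15}) = 4
G(58) = mex({0, 1, 3, 4, 5, 7, 11, 12, 14, 15}) = 2
G(59) = mex({0, 1, 2, 3, 4, 5, 6, 9, 10, 11, 12, 15}) = 7
G(60) = mex({0, 1, 2, 3, 5, 6, 7, 9, 10}) = 4
Therefore G(60) = 4.

4


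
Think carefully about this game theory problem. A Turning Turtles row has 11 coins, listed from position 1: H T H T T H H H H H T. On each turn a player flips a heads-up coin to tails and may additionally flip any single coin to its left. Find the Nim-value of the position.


Coins: H T H T T H H H H H T
Key fact: a single head at position k behaves exactly like a Nim heap of size k (turning it to T and optionally flipping a coin at j < k corresponds to moving the heap from k to j, or to 0), and heads combine as a disjunctive sum (two heads at the same place would cancel, matching j XOR j = 0). So the Nim-value is the XOR of the 1-indexed positions of the heads.
Face-up positions (1-indexed): [1, 3, 6, 7, 8, 9, 10]
XOR 0 with 1: 0 XOR 1 = 1
XOR 1 with 3: 1 XOR 3 = 2
XOR 2 with 6: 2 XOR 6 = 4
XOR 4 with 7: 4 XOR 7 = 3
XOR 3 with 8: 3 XOR 8 = 11
XOR 11 with 9: 11 XOR 9 = 2
XOR 2 with 10: 2 XOR 10 = 8
Nim-value = 8

8


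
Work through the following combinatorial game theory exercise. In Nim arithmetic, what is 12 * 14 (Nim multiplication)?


Nim multiplication is bilinear over XOR: (u XOR v) * w = (u*w) XOR (v*w).
So we split each operand into its bit components and XOR the pairwise Nim products.
12 = 4 + 8 (as XOR of powers of 2).
14 = 2 + 4 + 8 (as XOR of powers of 2).
Using the standard Nim-product table on single bits:
  2*2 = 3,   2*4 = 8,   2*8 = 12,
  4*4 = 6,   4*8 = 11,  8*8 = 13,
and  1*x = x (identity), k*l = l*k (commutative).
Pairwise Nim products:
  4 * 2 = 8
  4 * 4 = 6
  4 * 8 = 11
  8 * 2 = 12
  8 * 4 = 11
  8 * 8 = 13
XOR them: 8 XOR 6 XOR 11 XOR 12 XOR 11 XOR 13 = 15.
Result: 12 * 14 = 15 (in Nim).

15


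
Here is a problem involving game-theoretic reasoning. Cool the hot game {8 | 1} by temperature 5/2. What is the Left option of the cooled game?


Original game: {8 | 1} (a switch {a | b} with a > b).
Cooling by t (for t below the temperature (a - b)/2 = 7/2) taxes each move by t: {a | b} cooled by t is {a - t | b + t}.
Cooling amount: t = 5/2
Cooled Left option: 8 - 5/2 = 11/2
Cooled Right option: 1 + 5/2 = 7/2
Cooled game: {11/2 | 7/2}
Left option = 11/2

11/2


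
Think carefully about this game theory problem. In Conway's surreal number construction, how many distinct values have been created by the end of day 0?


Day 0: {|} = 0 is born. Count = 1.
Day n: the number of surreal numbers born by day n is 2^(n+1) - 1.
By day 0: 2^1 - 1 = 1
By day 0: 1 surreal numbers.

1


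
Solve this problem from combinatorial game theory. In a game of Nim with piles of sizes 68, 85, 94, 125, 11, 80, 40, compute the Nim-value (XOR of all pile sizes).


We need the XOR (exclusive or) of all pile sizes.
After XOR-ing pile 1 (size 68): 0 XOR 68 = 68
After XOR-ing pile 2 (size 85): 68 XOR 85 = 17
After XOR-ing pile 3 (size 94): 17 XOR 94 = 79
After XOR-ing pile 4 (size 125): 79 XOR 125 = 50
After XOR-ing pile 5 (size 11): 50 XOR 11 = 57
After XOR-ing pile 6 (size 80): 57 XOR 80 = 105
After XOR-ing pile 7 (size 40): 105 XOR 40 = 65
The Nim-value of this position is 65.

65


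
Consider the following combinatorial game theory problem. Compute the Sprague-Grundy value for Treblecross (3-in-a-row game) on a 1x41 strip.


Treblecross: place X on empty cells; 3-in-a-row wins.
Playing within two cells of an existing X lets the opponent win at once, so sensible play treats the cells i-2..i+2 around each X as dead. The player left with no safe cell loses, so this is a normal-play take-away game on strips of safe cells.
Placing X at cell i (0-indexed) of a strip of k safe cells leaves independent strips of sizes max(0, i-2) and max(0, k-i-3). Hence G(k) = mex{ G(max(0,i-2)) XOR G(max(0,k-i-3)) : 0 <= i < k }, with G(0) = 0.
G(1): splits (0,0):0^0=0 -> mex({0}) = 1
G(2): splits (0,0):0^0=0 -> mex({0}) = 1
G(3): splits (0,0):0^0=0 -> mex({0}) = 1
G(4): splits (0,1):0^1=1 (0,0):0^0=0 -> mex({0, 1}) = 2
G(5): splits (0,2):0^1=1 (0,1):0^1=1 (0,0):0^0=0 -> mex({0, 1}) = 2
G(6) = mex({1}) = 0
G(7) = mex({0, 1, 2}) = 3
G(8) = mex({0, 1, 2}) = 3
G(9) = mex({0, 2}) = 1
G(10) = mex({0, 2, 3}) = 1
G(11) = mex({0, 3}) = 1
G(12) = mex({1, 3}) = 0
G(13) = mex({0, 1, 2, 3}) = 4
G(14) = mex({0, 1, 2}) = 3
G(15) = mex({0, 1, 2}) = 3
G(16) = mex({0, 1, 2, 4}) = 3
G(17) = mex({0, 1, 3, 4}) = 2
G(18) = mex({0, 1, 3, 4}) = 2
G(19) = mex({0, 1, 3, 5}) = 2
G(20) = mex({0, 1, 2, 3, 5}) = 4
G(21) = mex({0, 1, 2, 3, 5}) = 4
G(22) = mex({1, 2, 6}) = 0
G(23) = mex({0, 1, 2, 3, 4, 6}) = 5
G(24) = mex({0, 1, 2, 3, 4}) = 5
G(25) = mex({0, 1, 3, 4, 7}) = 2
G(26) = mex({0, 1, 3, 4, 5, 7}) = 2
G(27) = mex({0, 1, 3, 5}) = 2
G(28) = mex({0, 1, 2, 5}) = 3
G(29) = mex({0, 1, 2, 4, 5, 6}) = 3
G(30) = mex({1, 2, 4, 6}) = 0
G(31) = mex({0, 1, 2, 3, 4, 6}) = 5
G(32) = mex({1, 2, 3, 4, 7}) = 0
G(33) = mex({0, 3, 7}) = 1
G(34) = mex({0, 2, 3, 5, 7}) = 1
G(35) = mex({0, 2, 3, 5, 6}) = 1
G(36) = mex({0, 1, 2, 5, 6}) = 3
G(37) = mex({0, 1, 2, 4, 5, 6}) = 3
G(38) = mex({0, 1, 2, 4}) = 3
G(39) = mex({0, 1, 2, 3, 4, 7}) = 5
G(40) = mex({0, 1, 2, 3, 4, 5, 7}) = 6
G(41) = mex({0, 1, 2, 3, 5, 7}) = 4
Therefore G(41) = 4.

4
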